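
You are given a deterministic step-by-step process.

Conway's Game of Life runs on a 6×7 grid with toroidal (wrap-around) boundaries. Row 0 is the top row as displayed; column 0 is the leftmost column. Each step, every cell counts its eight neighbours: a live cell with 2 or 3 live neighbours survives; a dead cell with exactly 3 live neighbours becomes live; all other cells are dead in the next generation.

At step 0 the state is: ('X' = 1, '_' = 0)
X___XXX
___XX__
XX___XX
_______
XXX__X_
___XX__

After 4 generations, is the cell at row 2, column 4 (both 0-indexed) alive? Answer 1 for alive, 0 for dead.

k=0  X___XXX
___XX__
XX___XX
_______
XXX__X_
___XX__
k=1  ______X
_X_X___
X___XXX
__X__X_
_XXXX__
__XX___
k=2  ___X___
____X__
XXXXXXX
X_X____
_X__X__
_X__X__
k=3  ___XX__
XX____X
X_X_XXX
_______
XXXX___
__XXX__
k=4  XX__XX_
_XX____
_____X_
____XX_
_X__X__
_______

0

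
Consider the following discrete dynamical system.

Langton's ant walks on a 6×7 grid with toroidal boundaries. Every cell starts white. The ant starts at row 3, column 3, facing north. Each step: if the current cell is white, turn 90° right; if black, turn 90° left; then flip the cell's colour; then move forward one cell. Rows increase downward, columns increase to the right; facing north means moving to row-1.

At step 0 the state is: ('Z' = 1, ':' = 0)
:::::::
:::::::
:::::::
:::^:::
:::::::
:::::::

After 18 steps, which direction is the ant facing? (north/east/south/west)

step 0: :::::::
:::::::
:::::::
:::^:::
:::::::
:::::::
step 1: :::::::
:::::::
:::::::
:::Z>::
:::::::
:::::::
step 2: :::::::
:::::::
:::::::
:::ZZ::
::::v::
:::::::
step 3: :::::::
:::::::
:::::::
:::ZZ::
:::<Z::
:::::::
step 4: :::::::
:::::::
:::::::
:::^Z::
:::ZZ::
:::::::
step 5: :::::::
:::::::
:::::::
::<:Z::
:::ZZ::
:::::::
step 6: :::::::
:::::::
::^::::
::Z:Z::
:::ZZ::
:::::::
step 7: :::::::
:::::::
::Z>:::
::Z:Z::
:::ZZ::
:::::::
step 8: :::::::
:::::::
::ZZ:::
::ZvZ::
:::ZZ::
:::::::
step 9: :::::::
:::::::
::ZZ:::
::<ZZ::
:::ZZ::
:::::::
step 10: :::::::
:::::::
::ZZ:::
:::ZZ::
::vZZ::
:::::::
step 11: :::::::
:::::::
::ZZ:::
:::ZZ::
:<ZZZ::
:::::::
step 12: :::::::
:::::::
::ZZ:::
:^:ZZ::
:ZZZZ::
:::::::
step 13: :::::::
:::::::
::ZZ:::
:Z>ZZ::
:ZZZZ::
:::::::
step 14: :::::::
:::::::
::ZZ:::
:ZZZZ::
:ZvZZ::
:::::::
step 15: :::::::
:::::::
::ZZ:::
:ZZZZ::
:Z:>Z::
:::::::
step 16: :::::::
:::::::
::ZZ:::
:ZZ^Z::
:Z::Z::
:::::::
step 17: :::::::
:::::::
::ZZ:::
:Z<:Z::
:Z::Z::
:::::::
step 18: :::::::
:::::::
::ZZ:::
:Z::Z::
:Zv:Z::
:::::::

south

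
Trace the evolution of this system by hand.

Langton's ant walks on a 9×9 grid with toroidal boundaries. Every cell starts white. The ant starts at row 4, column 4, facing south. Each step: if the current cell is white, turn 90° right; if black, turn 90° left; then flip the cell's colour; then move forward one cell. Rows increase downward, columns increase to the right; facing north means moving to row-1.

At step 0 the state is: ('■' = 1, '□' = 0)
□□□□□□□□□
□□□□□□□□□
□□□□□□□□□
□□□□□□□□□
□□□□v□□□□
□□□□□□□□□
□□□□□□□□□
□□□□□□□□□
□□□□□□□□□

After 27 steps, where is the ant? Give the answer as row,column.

0) □□□□□□□□□
□□□□□□□□□
□□□□□□□□□
□□□□□□□□□
□□□□v□□□□
□□□□□□□□□
□□□□□□□□□
□□□□□□□□□
□□□□□□□□□
1) □□□□□□□□□
□□□□□□□□□
□□□□□□□□□
□□□□□□□□□
□□□<■□□□□
□□□□□□□□□
□□□□□□□□□
□□□□□□□□□
□□□□□□□□□
2) □□□□□□□□□
□□□□□□□□□
□□□□□□□□□
□□□^□□□□□
□□□■■□□□□
□□□□□□□□□
□□□□□□□□□
□□□□□□□□□
□□□□□□□□□
3) □□□□□□□□□
□□□□□□□□□
□□□□□□□□□
□□□■>□□□□
□□□■■□□□□
□□□□□□□□□
□□□□□□□□□
□□□□□□□□□
□□□□□□□□□
4) □□□□□□□□□
□□□□□□□□□
□□□□□□□□□
□□□■■□□□□
□□□■v□□□□
□□□□□□□□□
□□□□□□□□□
□□□□□□□□□
□□□□□□□□□
5) □□□□□□□□□
□□□□□□□□□
□□□□□□□□□
□□□■■□□□□
□□□■□>□□□
□□□□□□□□□
□□□□□□□□□
□□□□□□□□□
□□□□□□□□□
6) □□□□□□□□□
□□□□□□□□□
□□□□□□□□□
□□□■■□□□□
□□□■□■□□□
□□□□□v□□□
□□□□□□□□□
□□□□□□□□□
□□□□□□□□□
7) □□□□□□□□□
□□□□□□□□□
□□□□□□□□□
□□□■■□□□□
□□□■□■□□□
□□□□<■□□□
□□□□□□□□□
□□□□□□□□□
□□□□□□□□□
8) □□□□□□□□□
□□□□□□□□□
□□□□□□□□□
□□□■■□□□□
□□□■^■□□□
□□□□■■□□□
□□□□□□□□□
□□□□□□□□□
□□□□□□□□□
9) □□□□□□□□□
□□□□□□□□□
□□□□□□□□□
□□□■■□□□□
□□□■■>□□□
□□□□■■□□□
□□□□□□□□□
□□□□□□□□□
□□□□□□□□□
10) □□□□□□□□□
□□□□□□□□□
□□□□□□□□□
□□□■■^□□□
□□□■■□□□□
□□□□■■□□□
□□□□□□□□□
□□□□□□□□□
□□□□□□□□□
11) □□□□□□□□□
□□□□□□□□□
□□□□□□□□□
□□□■■■>□□
□□□■■□□□□
□□□□■■□□□
□□□□□□□□□
□□□□□□□□□
□□□□□□□□□
12) □□□□□□□□□
□□□□□□□□□
□□□□□□□□□
□□□■■■■□□
□□□■■□v□□
□□□□■■□□□
□□□□□□□□□
□□□□□□□□□
□□□□□□□□□
13) □□□□□□□□□
□□□□□□□□□
□□□□□□□□□
□□□■■■■□□
□□□■■<■□□
□□□□■■□□□
□□□□□□□□□
□□□□□□□□□
□□□□□□□□□
14) □□□□□□□□□
□□□□□□□□□
□□□□□□□□□
□□□■■^■□□
□□□■■■■□□
□□□□■■□□□
□□□□□□□□□
□□□□□□□□□
□□□□□□□□□
15) □□□□□□□□□
□□□□□□□□□
□□□□□□□□□
□□□■<□■□□
□□□■■■■□□
□□□□■■□□□
□□□□□□□□□
□□□□□□□□□
□□□□□□□□□
16) □□□□□□□□□
□□□□□□□□□
□□□□□□□□□
□□□■□□■□□
□□□■v■■□□
□□□□■■□□□
□□□□□□□□□
□□□□□□□□□
□□□□□□□□□
17) □□□□□□□□□
□□□□□□□□□
□□□□□□□□□
□□□■□□■□□
□□□■□>■□□
□□□□■■□□□
□□□□□□□□□
□□□□□□□□□
□□□□□□□□□
18) □□□□□□□□□
□□□□□□□□□
□□□□□□□□□
□□□■□^■□□
□□□■□□■□□
□□□□■■□□□
□□□□□□□□□
□□□□□□□□□
□□□□□□□□□
19) □□□□□□□□□
□□□□□□□□□
□□□□□□□□□
□□□■□■>□□
□□□■□□■□□
□□□□■■□□□
□□□□□□□□□
□□□□□□□□□
□□□□□□□□□
20) □□□□□□□□□
□□□□□□□□□
□□□□□□^□□
□□□■□■□□□
□□□■□□■□□
□□□□■■□□□
□□□□□□□□□
□□□□□□□□□
□□□□□□□□□
21) □□□□□□□□□
□□□□□□□□□
□□□□□□■>□
□□□■□■□□□
□□□■□□■□□
□□□□■■□□□
□□□□□□□□□
□□□□□□□□□
□□□□□□□□□
22) □□□□□□□□□
□□□□□□□□□
□□□□□□■■□
□□□■□■□v□
□□□■□□■□□
□□□□■■□□□
□□□□□□□□□
□□□□□□□□□
□□□□□□□□□
23) □□□□□□□□□
□□□□□□□□□
□□□□□□■■□
□□□■□■<■□
□□□■□□■□□
□□□□■■□□□
□□□□□□□□□
□□□□□□□□□
□□□□□□□□□
24) □□□□□□□□□
□□□□□□□□□
□□□□□□^■□
□□□■□■■■□
□□□■□□■□□
□□□□■■□□□
□□□□□□□□□
□□□□□□□□□
□□□□□□□□□
25) □□□□□□□□□
□□□□□□□□□
□□□□□<□■□
□□□■□■■■□
□□□■□□■□□
□□□□■■□□□
□□□□□□□□□
□□□□□□□□□
□□□□□□□□□
26) □□□□□□□□□
□□□□□^□□□
□□□□□■□■□
□□□■□■■■□
□□□■□□■□□
□□□□■■□□□
□□□□□□□□□
□□□□□□□□□
□□□□□□□□□
27) □□□□□□□□□
□□□□□■>□□
□□□□□■□■□
□□□■□■■■□
□□□■□□■□□
□□□□■■□□□
□□□□□□□□□
□□□□□□□□□
□□□□□□□□□

1,6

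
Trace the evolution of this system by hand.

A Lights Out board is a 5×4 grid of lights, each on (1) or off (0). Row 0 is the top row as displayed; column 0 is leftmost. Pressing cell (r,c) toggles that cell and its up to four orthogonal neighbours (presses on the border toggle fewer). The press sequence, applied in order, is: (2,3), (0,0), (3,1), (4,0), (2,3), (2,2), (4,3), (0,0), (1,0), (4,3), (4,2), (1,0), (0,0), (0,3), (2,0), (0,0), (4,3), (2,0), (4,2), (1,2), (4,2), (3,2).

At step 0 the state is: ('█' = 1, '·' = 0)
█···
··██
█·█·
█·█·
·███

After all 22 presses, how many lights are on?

t=0: █···
··██
█·█·
█·█·
·███
t=1: █···
··█·
█··█
█·██
·███
t=2: ·█··
█·█·
█··█
█·██
·███
t=3: ·█··
█·█·
██·█
·█·█
··██
t=4: ·█··
█·█·
██·█
██·█
████
t=5: ·█··
█·██
███·
██··
████
t=6: ·█··
█··█
█··█
███·
████
t=7: ·█··
█··█
█··█
████
██··
t=8: █···
···█
█··█
████
██··
t=9: ····
██·█
···█
████
██··
t=10: ····
██·█
···█
███·
████
t=11: ····
██·█
···█
██··
█···
t=12: █···
···█
█··█
██··
█···
t=13: ·█··
█··█
█··█
██··
█···
t=14: ·███
█···
█··█
██··
█···
t=15: ·███
····
·█·█
·█··
█···
t=16: █·██
█···
·█·█
·█··
█···
t=17: █·██
█···
·█·█
·█·█
█·██
t=18: █·██
····
█··█
██·█
█·██
t=19: █·██
····
█··█
████
██··
t=20: █··█
·███
█·██
████
██··
t=21: █··█
·███
█·██
██·█
█·██
t=22: █··█
·███
█··█
█·█·
█··█

11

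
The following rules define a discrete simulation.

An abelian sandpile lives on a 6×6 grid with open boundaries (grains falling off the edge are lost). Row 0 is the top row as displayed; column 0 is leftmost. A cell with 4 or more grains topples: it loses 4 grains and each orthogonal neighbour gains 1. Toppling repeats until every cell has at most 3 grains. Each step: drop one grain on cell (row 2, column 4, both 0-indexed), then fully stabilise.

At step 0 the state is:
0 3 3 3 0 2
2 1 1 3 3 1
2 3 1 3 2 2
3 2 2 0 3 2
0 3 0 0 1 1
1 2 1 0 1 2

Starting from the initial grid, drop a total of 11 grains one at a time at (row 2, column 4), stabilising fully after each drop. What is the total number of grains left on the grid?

step 0: 0 3 3 3 0 2
2 1 1 3 3 1
2 3 1 3 2 2
3 2 2 0 3 2
0 3 0 0 1 1
1 2 1 0 1 2
step 1: 0 3 3 3 0 2
2 1 1 3 3 1
2 3 1 3 3 2
3 2 2 0 3 2
0 3 0 0 1 1
1 2 1 0 1 2
step 2: 1 0 1 1 2 2
2 2 3 2 1 2
2 3 2 1 3 3
3 2 2 2 0 3
0 3 0 0 2 1
1 2 1 0 1 2
step 3: 1 0 1 1 2 2
2 2 3 2 2 3
2 3 2 2 1 1
3 2 2 2 2 0
0 3 0 0 2 2
1 2 1 0 1 2
step 4: 1 0 1 1 2 2
2 2 3 2 2 3
2 3 2 2 2 1
3 2 2 2 2 0
0 3 0 0 2 2
1 2 1 0 1 2
step 5: 1 0 1 1 2 2
2 2 3 2 2 3
2 3 2 2 3 1
3 2 2 2 2 0
0 3 0 0 2 2
1 2 1 0 1 2
step 6: 1 0 1 1 2 2
2 2 3 2 3 3
2 3 2 3 0 2
3 2 2 2 3 0
0 3 0 0 2 2
1 2 1 0 1 2
step 7: 1 0 1 1 2 2
2 2 3 2 3 3
2 3 2 3 1 2
3 2 2 2 3 0
0 3 0 0 2 2
1 2 1 0 1 2
step 8: 1 0 1 1 2 2
2 2 3 2 3 3
2 3 2 3 2 2
3 2 2 2 3 0
0 3 0 0 2 2
1 2 1 0 1 2
step 9: 1 0 1 1 2 2
2 2 3 2 3 3
2 3 2 3 3 2
3 2 2 2 3 0
0 3 0 0 2 2
1 2 1 0 1 2
step 10: 2 1 2 2 3 3
0 1 2 2 3 1
1 3 3 0 1 1
1 2 1 2 2 2
2 0 2 1 3 2
1 3 1 0 1 2
step 11: 2 1 2 2 3 3
0 1 2 2 3 1
1 3 3 0 2 1
1 2 1 2 2 2
2 0 2 1 3 2
1 3 1 0 1 2

60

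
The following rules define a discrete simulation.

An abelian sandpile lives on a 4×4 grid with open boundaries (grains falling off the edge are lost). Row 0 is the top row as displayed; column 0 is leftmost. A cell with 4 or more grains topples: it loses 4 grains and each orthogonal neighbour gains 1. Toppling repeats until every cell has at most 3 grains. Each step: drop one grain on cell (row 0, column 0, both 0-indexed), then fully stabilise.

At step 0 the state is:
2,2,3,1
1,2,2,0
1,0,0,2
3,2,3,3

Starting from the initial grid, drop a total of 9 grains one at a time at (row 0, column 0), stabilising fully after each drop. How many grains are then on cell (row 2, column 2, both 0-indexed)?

1

step 0: 2,2,3,1
1,2,2,0
1,0,0,2
3,2,3,3
step 1: 3,2,3,1
1,2,2,0
1,0,0,2
3,2,3,3
step 2: 0,3,3,1
2,2,2,0
1,0,0,2
3,2,3,3
step 3: 1,3,3,1
2,2,2,0
1,0,0,2
3,2,3,3
step 4: 2,3,3,1
2,2,2,0
1,0,0,2
3,2,3,3
step 5: 3,3,3,1
2,2,2,0
1,0,0,2
3,2,3,3
step 6: 1,1,0,2
3,3,3,0
1,0,0,2
3,2,3,3
step 7: 2,1,0,2
3,3,3,0
1,0,0,2
3,2,3,3
step 8: 3,1,0,2
3,3,3,0
1,0,0,2
3,2,3,3
step 9: 1,3,1,2
1,1,0,1
2,1,1,2
3,2,3,3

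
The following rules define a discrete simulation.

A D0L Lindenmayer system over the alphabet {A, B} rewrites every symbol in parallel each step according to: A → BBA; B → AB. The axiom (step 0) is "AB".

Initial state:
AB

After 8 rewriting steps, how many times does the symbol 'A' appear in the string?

step 0: AB
step 1: BBAAB
step 2: ABABBBABBAAB
step 3: BBAABBBAABABABBBAABABBBABBAAB
step 4: ABABBBABBAABABABBBABBAABBBAABBBAABABABBBABBAABBBAABABABBBAABABBBABBAAB
step 5: BBAABBBAABABABBBAABABBBABBAABBBAABBBAABABABBBAABABBBABBAAB…ABABBBABBAABBBAABBBAABABABBBABBAABBBAABABABBBAABABBBABBAAB  (len 169)
step 6: ABABBBABBAABABABBBABBAABBBAABBBAABABABBBABBAABBBAABABABBBA…ABABBBABBAABBBAABBBAABABABBBABBAABBBAABABABBBAABABBBABBAAB  (len 408)
step 7: BBAABBBAABABABBBAABABBBABBAABBBAABBBAABABABBBAABABBBABBAAB…ABABBBABBAABBBAABBBAABABABBBABBAABBBAABABABBBAABABBBABBAAB  (len 985)
step 8: ABABBBABBAABABABBBABBAABBBAABBBAABABABBBABBAABBBAABABABBBA…ABABBBABBAABBBAABBBAABABABBBABBAABBBAABABABBBAABABBBABBAAB  (len 2378)

985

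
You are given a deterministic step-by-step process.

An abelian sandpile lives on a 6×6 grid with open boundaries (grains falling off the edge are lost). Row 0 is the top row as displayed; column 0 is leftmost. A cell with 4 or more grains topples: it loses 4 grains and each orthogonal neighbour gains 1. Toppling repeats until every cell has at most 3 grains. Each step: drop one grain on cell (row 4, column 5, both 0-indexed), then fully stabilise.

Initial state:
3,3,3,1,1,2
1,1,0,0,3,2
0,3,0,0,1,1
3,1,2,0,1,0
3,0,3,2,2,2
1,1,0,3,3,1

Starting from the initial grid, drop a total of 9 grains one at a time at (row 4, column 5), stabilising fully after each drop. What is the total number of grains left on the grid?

55

step 0: 3,3,3,1,1,2
1,1,0,0,3,2
0,3,0,0,1,1
3,1,2,0,1,0
3,0,3,2,2,2
1,1,0,3,3,1
step 1: 3,3,3,1,1,2
1,1,0,0,3,2
0,3,0,0,1,1
3,1,2,0,1,0
3,0,3,2,2,3
1,1,0,3,3,1
step 2: 3,3,3,1,1,2
1,1,0,0,3,2
0,3,0,0,1,1
3,1,2,0,1,1
3,0,3,2,3,0
1,1,0,3,3,2
step 3: 3,3,3,1,1,2
1,1,0,0,3,2
0,3,0,0,1,1
3,1,2,0,1,1
3,0,3,2,3,1
1,1,0,3,3,2
step 4: 3,3,3,1,1,2
1,1,0,0,3,2
0,3,0,0,1,1
3,1,2,0,1,1
3,0,3,2,3,2
1,1,0,3,3,2
step 5: 3,3,3,1,1,2
1,1,0,0,3,2
0,3,0,0,1,1
3,1,2,0,1,1
3,0,3,2,3,3
1,1,0,3,3,2
step 6: 3,3,3,1,1,2
1,1,0,0,3,2
0,3,0,0,1,1
3,1,3,1,2,2
3,1,0,1,2,2
1,1,2,1,2,0
step 7: 3,3,3,1,1,2
1,1,0,0,3,2
0,3,0,0,1,1
3,1,3,1,2,2
3,1,0,1,2,3
1,1,2,1,2,0
step 8: 3,3,3,1,1,2
1,1,0,0,3,2
0,3,0,0,1,1
3,1,3,1,2,3
3,1,0,1,3,0
1,1,2,1,2,1
step 9: 3,3,3,1,1,2
1,1,0,0,3,2
0,3,0,0,1,1
3,1,3,1,2,3
3,1,0,1,3,1
1,1,2,1,2,1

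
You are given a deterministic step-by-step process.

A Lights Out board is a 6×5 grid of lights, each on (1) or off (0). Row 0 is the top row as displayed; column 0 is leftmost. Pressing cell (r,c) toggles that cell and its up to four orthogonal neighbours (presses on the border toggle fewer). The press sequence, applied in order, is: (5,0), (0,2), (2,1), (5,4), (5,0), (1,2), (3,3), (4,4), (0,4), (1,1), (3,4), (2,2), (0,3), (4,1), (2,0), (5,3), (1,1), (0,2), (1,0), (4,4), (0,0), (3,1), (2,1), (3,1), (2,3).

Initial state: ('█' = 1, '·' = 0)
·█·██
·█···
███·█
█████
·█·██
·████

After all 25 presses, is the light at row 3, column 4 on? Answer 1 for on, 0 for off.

step 0: ·█·██
·█···
███·█
█████
·█·██
·████
step 1: ·█·██
·█···
███·█
█████
██·██
█·███
step 2: ··█·█
·██··
███·█
█████
██·██
█·███
step 3: ··█·█
··█··
····█
█·███
██·██
█·███
step 4: ··█·█
··█··
····█
█·███
██·█·
█·█··
step 5: ··█·█
··█··
····█
█·███
·█·█·
·██··
step 6: ····█
·█·█·
··█·█
█·███
·█·█·
·██··
step 7: ····█
·█·█·
··███
█····
·█···
·██··
step 8: ····█
·█·█·
··███
█···█
·█·██
·██·█
step 9: ···█·
·█·██
··███
█···█
·█·██
·██·█
step 10: ·█·█·
█·███
·████
█···█
·█·██
·██·█
step 11: ·█·█·
█·███
·███·
█··█·
·█·█·
·██·█
step 12: ·█·█·
█··██
·····
█·██·
·█·█·
·██·█
step 13: ·██·█
█···█
·····
█·██·
·█·█·
·██·█
step 14: ·██·█
█···█
·····
████·
█·██·
··█·█
step 15: ·██·█
····█
██···
·███·
█·██·
··█·█
step 16: ·██·█
····█
██···
·███·
█·█··
···█·
step 17: ··█·█
███·█
█····
·███·
█·█··
···█·
step 18: ·█·██
██··█
█····
·███·
█·█··
···█·
step 19: ██·██
····█
·····
·███·
█·█··
···█·
step 20: ██·██
····█
·····
·████
█·███
···██
step 21: ···██
█···█
·····
·████
█·███
···██
step 22: ···██
█···█
·█···
█··██
█████
···██
step 23: ···██
██··█
█·█··
██·██
█████
···██
step 24: ···██
██··█
███··
··███
█·███
···██
step 25: ···██
██·██
██·██
··█·█
█·███
···██

1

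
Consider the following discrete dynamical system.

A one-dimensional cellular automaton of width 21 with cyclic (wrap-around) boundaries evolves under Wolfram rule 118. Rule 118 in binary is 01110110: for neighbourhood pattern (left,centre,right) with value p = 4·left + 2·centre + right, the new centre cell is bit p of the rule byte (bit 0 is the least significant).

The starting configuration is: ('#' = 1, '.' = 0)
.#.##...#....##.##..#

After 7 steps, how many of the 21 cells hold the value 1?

gen 0: .#.##...#....##.##..#
gen 1: ###.##.###..#.##.####
gen 2: ..##.##..#####.##....
gen 3: .#.##.###....##.##...
gen 4: ###.##..##..#.##.##..
gen 5: ..##.###.#####.##.###
gen 6: ##.##..##....##.##..#
gen 7: .##.###.##..#.##.###.

13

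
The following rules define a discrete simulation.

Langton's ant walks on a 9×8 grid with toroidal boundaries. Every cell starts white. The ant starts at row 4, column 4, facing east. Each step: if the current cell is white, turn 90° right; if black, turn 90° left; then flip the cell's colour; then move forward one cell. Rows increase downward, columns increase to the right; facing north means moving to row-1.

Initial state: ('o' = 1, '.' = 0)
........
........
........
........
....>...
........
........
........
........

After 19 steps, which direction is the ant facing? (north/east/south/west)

0) ........
........
........
........
....>...
........
........
........
........
1) ........
........
........
........
....o...
....v...
........
........
........
2) ........
........
........
........
....o...
...<o...
........
........
........
3) ........
........
........
........
...^o...
...oo...
........
........
........
4) ........
........
........
........
...o>...
...oo...
........
........
........
5) ........
........
........
....^...
...o....
...oo...
........
........
........
6) ........
........
........
....o>..
...o....
...oo...
........
........
........
7) ........
........
........
....oo..
...o.v..
...oo...
........
........
........
8) ........
........
........
....oo..
...o<o..
...oo...
........
........
........
9) ........
........
........
....^o..
...ooo..
...oo...
........
........
........
10) ........
........
........
...<.o..
...ooo..
...oo...
........
........
........
11) ........
........
...^....
...o.o..
...ooo..
...oo...
........
........
........
12) ........
........
...o>...
...o.o..
...ooo..
...oo...
........
........
........
13) ........
........
...oo...
...ovo..
...ooo..
...oo...
........
........
........
14) ........
........
...oo...
...<oo..
...ooo..
...oo...
........
........
........
15) ........
........
...oo...
....oo..
...voo..
...oo...
........
........
........
16) ........
........
...oo...
....oo..
....>o..
...oo...
........
........
........
17) ........
........
...oo...
....^o..
.....o..
...oo...
........
........
........
18) ........
........
...oo...
...<.o..
.....o..
...oo...
........
........
........
19) ........
........
...^o...
...o.o..
.....o..
...oo...
........
........
........

north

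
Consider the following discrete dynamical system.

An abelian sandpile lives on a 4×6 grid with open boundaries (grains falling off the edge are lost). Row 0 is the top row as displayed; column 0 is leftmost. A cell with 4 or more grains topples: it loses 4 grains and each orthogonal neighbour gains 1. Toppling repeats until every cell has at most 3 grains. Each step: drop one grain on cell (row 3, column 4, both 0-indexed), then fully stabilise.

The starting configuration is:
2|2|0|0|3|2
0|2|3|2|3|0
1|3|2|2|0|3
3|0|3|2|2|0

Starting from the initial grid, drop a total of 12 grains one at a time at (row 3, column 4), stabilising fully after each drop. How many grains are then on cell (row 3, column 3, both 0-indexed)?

gen 0: 2|2|0|0|3|2
0|2|3|2|3|0
1|3|2|2|0|3
3|0|3|2|2|0
gen 1: 2|2|0|0|3|2
0|2|3|2|3|0
1|3|2|2|0|3
3|0|3|2|3|0
gen 2: 2|2|0|0|3|2
0|2|3|2|3|0
1|3|2|2|1|3
3|0|3|3|0|1
gen 3: 2|2|0|0|3|2
0|2|3|2|3|0
1|3|2|2|1|3
3|0|3|3|1|1
gen 4: 2|2|0|0|3|2
0|2|3|2|3|0
1|3|2|2|1|3
3|0|3|3|2|1
gen 5: 2|2|0|0|3|2
0|2|3|2|3|0
1|3|2|2|1|3
3|0|3|3|3|1
gen 6: 2|2|0|0|3|2
0|2|3|2|3|0
1|3|3|3|2|3
3|1|0|1|1|2
gen 7: 2|2|0|0|3|2
0|2|3|2|3|0
1|3|3|3|2|3
3|1|0|1|2|2
gen 8: 2|2|0|0|3|2
0|2|3|2|3|0
1|3|3|3|2|3
3|1|0|1|3|2
gen 9: 2|2|0|0|3|2
0|2|3|2|3|0
1|3|3|3|3|3
3|1|0|2|0|3
gen 10: 2|2|0|0|3|2
0|2|3|2|3|0
1|3|3|3|3|3
3|1|0|2|1|3
gen 11: 2|2|0|0|3|2
0|2|3|2|3|0
1|3|3|3|3|3
3|1|0|2|2|3
gen 12: 2|2|0|0|3|2
0|2|3|2|3|0
1|3|3|3|3|3
3|1|0|2|3|3

2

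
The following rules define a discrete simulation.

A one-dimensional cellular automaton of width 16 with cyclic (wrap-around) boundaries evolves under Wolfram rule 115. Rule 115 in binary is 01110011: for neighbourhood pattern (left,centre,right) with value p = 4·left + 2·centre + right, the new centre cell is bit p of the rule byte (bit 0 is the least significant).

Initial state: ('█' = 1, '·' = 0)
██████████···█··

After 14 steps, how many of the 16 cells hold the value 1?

step 0: ██████████···█··
step 1: ·········████·██
step 2: █████████···██·█
step 3: ········████·██·
step 4: ████████···██·██
step 5: ·······████·██··
step 6: ███████···██·███
step 7: ······████·██···
step 8: ██████···██·████
step 9: ·····████·██····
step 10: █████···██·█████
step 11: ····████·██·····
step 12: ████···██·██████
step 13: ···████·██······
step 14: ███···██·███████

12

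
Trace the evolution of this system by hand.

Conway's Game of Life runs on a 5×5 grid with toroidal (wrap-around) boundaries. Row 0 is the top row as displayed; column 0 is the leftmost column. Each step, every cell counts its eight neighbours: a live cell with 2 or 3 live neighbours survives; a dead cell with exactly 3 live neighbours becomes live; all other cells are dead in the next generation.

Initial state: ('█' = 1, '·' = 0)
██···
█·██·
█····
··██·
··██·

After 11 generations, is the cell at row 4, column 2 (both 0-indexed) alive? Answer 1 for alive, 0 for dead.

0

k=0  ██···
█·██·
█····
··██·
··██·
k=1  █····
█·█··
·····
·████
···██
k=2  ██·█·
·█···
█···█
█·█·█
·█···
k=3  ██···
·██··
···██
···██
···█·
k=4  ██···
·████
█···█
··█··
█·██·
k=5  ·····
··██·
█···█
█·█··
█·███
k=6  ·█···
···██
█·█·█
··█··
█·███
k=7  ·█···
·████
███·█
··█··
█·███
k=8  ·····
····█
····█
·····
█·███
k=9  █····
·····
·····
█····
···██
k=10  ····█
·····
·····
····█
█···█
k=11  █···█
·····
·····
█···█
█··██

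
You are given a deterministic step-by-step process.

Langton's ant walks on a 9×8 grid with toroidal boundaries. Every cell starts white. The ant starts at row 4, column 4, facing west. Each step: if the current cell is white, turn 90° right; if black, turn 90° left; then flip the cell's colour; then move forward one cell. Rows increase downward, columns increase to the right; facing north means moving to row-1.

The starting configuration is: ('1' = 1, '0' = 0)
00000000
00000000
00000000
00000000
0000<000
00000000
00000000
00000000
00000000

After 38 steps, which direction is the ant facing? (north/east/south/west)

k=0  00000000
00000000
00000000
00000000
0000<000
00000000
00000000
00000000
00000000
k=1  00000000
00000000
00000000
0000^000
00001000
00000000
00000000
00000000
00000000
k=2  00000000
00000000
00000000
00001>00
00001000
00000000
00000000
00000000
00000000
k=3  00000000
00000000
00000000
00001100
00001v00
00000000
00000000
00000000
00000000
k=4  00000000
00000000
00000000
00001100
0000<100
00000000
00000000
00000000
00000000
k=5  00000000
00000000
00000000
00001100
00000100
0000v000
00000000
00000000
00000000
k=6  00000000
00000000
00000000
00001100
00000100
000<1000
00000000
00000000
00000000
k=7  00000000
00000000
00000000
00001100
000^0100
00011000
00000000
00000000
00000000
k=8  00000000
00000000
00000000
00001100
0001>100
00011000
00000000
00000000
00000000
k=9  00000000
00000000
00000000
00001100
00011100
0001v000
00000000
00000000
00000000
k=10  00000000
00000000
00000000
00001100
00011100
00010>00
00000000
00000000
00000000
k=11  00000000
00000000
00000000
00001100
00011100
00010100
00000v00
00000000
00000000
k=12  00000000
00000000
00000000
00001100
00011100
00010100
0000<100
00000000
00000000
k=13  00000000
00000000
00000000
00001100
00011100
0001^100
00001100
00000000
00000000
k=14  00000000
00000000
00000000
00001100
00011100
00011>00
00001100
00000000
00000000
k=15  00000000
00000000
00000000
00001100
00011^00
00011000
00001100
00000000
00000000
k=16  00000000
00000000
00000000
00001100
0001<000
00011000
00001100
00000000
00000000
k=17  00000000
00000000
00000000
00001100
00010000
0001v000
00001100
00000000
00000000
k=18  00000000
00000000
00000000
00001100
00010000
00010>00
00001100
00000000
00000000
k=19  00000000
00000000
00000000
00001100
00010000
00010100
00001v00
00000000
00000000
k=20  00000000
00000000
00000000
00001100
00010000
00010100
000010>0
00000000
00000000
k=21  00000000
00000000
00000000
00001100
00010000
00010100
00001010
000000v0
00000000
k=22  00000000
00000000
00000000
00001100
00010000
00010100
00001010
00000<10
00000000
k=23  00000000
00000000
00000000
00001100
00010000
00010100
00001^10
00000110
00000000
k=24  00000000
00000000
00000000
00001100
00010000
00010100
000011>0
00000110
00000000
k=25  00000000
00000000
00000000
00001100
00010000
000101^0
00001100
00000110
00000000
k=26  00000000
00000000
00000000
00001100
00010000
0001011>
00001100
00000110
00000000
k=27  00000000
00000000
00000000
00001100
00010000
00010111
0000110v
00000110
00000000
k=28  00000000
00000000
00000000
00001100
00010000
00010111
000011<1
00000110
00000000
k=29  00000000
00000000
00000000
00001100
00010000
000101^1
00001111
00000110
00000000
k=30  00000000
00000000
00000000
00001100
00010000
00010<01
00001111
00000110
00000000
k=31  00000000
00000000
00000000
00001100
00010000
00010001
00001v11
00000110
00000000
k=32  00000000
00000000
00000000
00001100
00010000
00010001
000010>1
00000110
00000000
k=33  00000000
00000000
00000000
00001100
00010000
000100^1
00001001
00000110
00000000
k=34  00000000
00000000
00000000
00001100
00010000
0001001>
00001001
00000110
00000000
k=35  00000000
00000000
00000000
00001100
0001000^
00010010
00001001
00000110
00000000
k=36  00000000
00000000
00000000
00001100
>0010001
00010010
00001001
00000110
00000000
k=37  00000000
00000000
00000000
00001100
10010001
v0010010
00001001
00000110
00000000
k=38  00000000
00000000
00000000
00001100
10010001
1001001<
00001001
00000110
00000000

west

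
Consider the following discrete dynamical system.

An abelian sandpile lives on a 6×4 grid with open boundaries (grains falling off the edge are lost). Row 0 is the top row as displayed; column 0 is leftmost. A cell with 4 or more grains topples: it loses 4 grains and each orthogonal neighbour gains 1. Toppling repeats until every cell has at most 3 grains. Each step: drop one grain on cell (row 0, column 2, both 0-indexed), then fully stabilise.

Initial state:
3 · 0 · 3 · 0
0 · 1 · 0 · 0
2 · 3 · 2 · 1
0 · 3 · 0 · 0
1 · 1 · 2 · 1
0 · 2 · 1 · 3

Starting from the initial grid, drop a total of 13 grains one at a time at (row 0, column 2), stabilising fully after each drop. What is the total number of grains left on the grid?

33

step 0: 3 · 0 · 3 · 0
0 · 1 · 0 · 0
2 · 3 · 2 · 1
0 · 3 · 0 · 0
1 · 1 · 2 · 1
0 · 2 · 1 · 3
step 1: 3 · 1 · 0 · 1
0 · 1 · 1 · 0
2 · 3 · 2 · 1
0 · 3 · 0 · 0
1 · 1 · 2 · 1
0 · 2 · 1 · 3
step 2: 3 · 1 · 1 · 1
0 · 1 · 1 · 0
2 · 3 · 2 · 1
0 · 3 · 0 · 0
1 · 1 · 2 · 1
0 · 2 · 1 · 3
step 3: 3 · 1 · 2 · 1
0 · 1 · 1 · 0
2 · 3 · 2 · 1
0 · 3 · 0 · 0
1 · 1 · 2 · 1
0 · 2 · 1 · 3
step 4: 3 · 1 · 3 · 1
0 · 1 · 1 · 0
2 · 3 · 2 · 1
0 · 3 · 0 · 0
1 · 1 · 2 · 1
0 · 2 · 1 · 3
step 5: 3 · 2 · 0 · 2
0 · 1 · 2 · 0
2 · 3 · 2 · 1
0 · 3 · 0 · 0
1 · 1 · 2 · 1
0 · 2 · 1 · 3
step 6: 3 · 2 · 1 · 2
0 · 1 · 2 · 0
2 · 3 · 2 · 1
0 · 3 · 0 · 0
1 · 1 · 2 · 1
0 · 2 · 1 · 3
step 7: 3 · 2 · 2 · 2
0 · 1 · 2 · 0
2 · 3 · 2 · 1
0 · 3 · 0 · 0
1 · 1 · 2 · 1
0 · 2 · 1 · 3
step 8: 3 · 2 · 3 · 2
0 · 1 · 2 · 0
2 · 3 · 2 · 1
0 · 3 · 0 · 0
1 · 1 · 2 · 1
0 · 2 · 1 · 3
step 9: 3 · 3 · 0 · 3
0 · 1 · 3 · 0
2 · 3 · 2 · 1
0 · 3 · 0 · 0
1 · 1 · 2 · 1
0 · 2 · 1 · 3
step 10: 3 · 3 · 1 · 3
0 · 1 · 3 · 0
2 · 3 · 2 · 1
0 · 3 · 0 · 0
1 · 1 · 2 · 1
0 · 2 · 1 · 3
step 11: 3 · 3 · 2 · 3
0 · 1 · 3 · 0
2 · 3 · 2 · 1
0 · 3 · 0 · 0
1 · 1 · 2 · 1
0 · 2 · 1 · 3
step 12: 3 · 3 · 3 · 3
0 · 1 · 3 · 0
2 · 3 · 2 · 1
0 · 3 · 0 · 0
1 · 1 · 2 · 1
0 · 2 · 1 · 3
step 13: 0 · 1 · 3 · 0
1 · 3 · 0 · 2
2 · 3 · 3 · 1
0 · 3 · 0 · 0
1 · 1 · 2 · 1
0 · 2 · 1 · 3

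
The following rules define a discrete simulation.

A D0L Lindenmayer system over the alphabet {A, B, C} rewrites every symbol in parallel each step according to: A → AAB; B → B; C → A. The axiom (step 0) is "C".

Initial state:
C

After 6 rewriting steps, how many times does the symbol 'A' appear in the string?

32

k=0  C
k=1  A
k=2  AAB
k=3  AABAABB
k=4  AABAABBAABAABBB
k=5  AABAABBAABAABBBAABAABBAABAABBBB
k=6  AABAABBAABAABBBAABAABBAABAABBBBAABAABBAABAABBBAABAABBAABAABBBBB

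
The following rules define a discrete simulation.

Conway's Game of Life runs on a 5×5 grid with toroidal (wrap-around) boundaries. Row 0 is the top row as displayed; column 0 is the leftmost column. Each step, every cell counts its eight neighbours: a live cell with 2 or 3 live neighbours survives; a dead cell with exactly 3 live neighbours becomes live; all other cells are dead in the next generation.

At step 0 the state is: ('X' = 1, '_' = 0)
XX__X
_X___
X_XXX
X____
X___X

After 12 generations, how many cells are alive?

1

gen 0: XX__X
_X___
X_XXX
X____
X___X
gen 1: _X__X
_____
X_XXX
_____
_____
gen 2: _____
_XX__
___XX
___XX
_____
gen 3: _____
__XX_
X___X
___XX
_____
gen 4: _____
___XX
X_X__
X__XX
_____
gen 5: _____
___XX
XXX__
XX_XX
____X
gen 6: ___XX
XXXXX
_____
___X_
___XX
gen 7: _X___
XXX__
XX___
___XX
__X__
gen 8: X____
__X__
___X_
XXXXX
__XX_
gen 9: _XXX_
_____
X____
XX___
_____
gen 10: __X__
_XX__
XX___
XX___
X____
gen 11: __X__
X_X__
_____
____X
X____
gen 12: _____
_X___
_____
_____
_____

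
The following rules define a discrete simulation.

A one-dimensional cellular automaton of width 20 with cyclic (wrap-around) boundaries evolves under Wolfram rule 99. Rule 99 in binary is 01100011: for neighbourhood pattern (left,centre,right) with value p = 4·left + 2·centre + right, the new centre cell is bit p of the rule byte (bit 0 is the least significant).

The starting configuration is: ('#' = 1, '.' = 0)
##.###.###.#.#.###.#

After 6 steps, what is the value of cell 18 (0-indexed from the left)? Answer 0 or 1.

1

[0] ##.###.###.#.#.###.#
[1] .##..##..##.#.#..##.
[2] #.#.#.#.#.##.#..#.#.
[3] .#.#.#.#.#.##..#.#.#
[4] #.#.#.#.#.#.#.#.#.#.
[5] .#.#.#.#.#.#.#.#.#.#
[6] #.#.#.#.#.#.#.#.#.#.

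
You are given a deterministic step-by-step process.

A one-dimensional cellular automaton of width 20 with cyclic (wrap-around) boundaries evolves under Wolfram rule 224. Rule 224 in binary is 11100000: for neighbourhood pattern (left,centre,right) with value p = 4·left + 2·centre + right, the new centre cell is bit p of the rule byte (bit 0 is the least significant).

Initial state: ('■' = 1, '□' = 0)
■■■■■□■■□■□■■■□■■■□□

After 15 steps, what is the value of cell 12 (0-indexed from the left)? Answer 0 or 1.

gen 0: ■■■■■□■■□■□■■■□■■■□□
gen 1: □■■■■■□■■□■□■■■□■■□□
gen 2: □□■■■■■□■■□■□■■■□■□□
gen 3: □□□■■■■■□■■□■□■■■□□□
gen 4: □□□□■■■■■□■■□■□■■□□□
gen 5: □□□□□■■■■■□■■□■□■□□□
gen 6: □□□□□□■■■■■□■■□■□□□□
gen 7: □□□□□□□■■■■■□■■□□□□□
gen 8: □□□□□□□□■■■■■□■□□□□□
gen 9: □□□□□□□□□■■■■■□□□□□□
gen 10: □□□□□□□□□□■■■■□□□□□□
gen 11: □□□□□□□□□□□■■■□□□□□□
gen 12: □□□□□□□□□□□□■■□□□□□□
gen 13: □□□□□□□□□□□□□■□□□□□□
gen 14: □□□□□□□□□□□□□□□□□□□□
gen 15: □□□□□□□□□□□□□□□□□□□□

0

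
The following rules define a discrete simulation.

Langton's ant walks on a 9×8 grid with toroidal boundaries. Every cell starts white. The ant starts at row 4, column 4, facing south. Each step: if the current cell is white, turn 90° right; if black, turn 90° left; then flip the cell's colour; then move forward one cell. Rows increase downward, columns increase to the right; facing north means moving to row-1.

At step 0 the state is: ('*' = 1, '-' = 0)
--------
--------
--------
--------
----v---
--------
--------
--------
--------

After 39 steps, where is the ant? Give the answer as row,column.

1,4

step 0: --------
--------
--------
--------
----v---
--------
--------
--------
--------
step 1: --------
--------
--------
--------
---<*---
--------
--------
--------
--------
step 2: --------
--------
--------
---^----
---**---
--------
--------
--------
--------
step 3: --------
--------
--------
---*>---
---**---
--------
--------
--------
--------
step 4: --------
--------
--------
---**---
---*v---
--------
--------
--------
--------
step 5: --------
--------
--------
---**---
---*->--
--------
--------
--------
--------
step 6: --------
--------
--------
---**---
---*-*--
-----v--
--------
--------
--------
step 7: --------
--------
--------
---**---
---*-*--
----<*--
--------
--------
--------
step 8: --------
--------
--------
---**---
---*^*--
----**--
--------
--------
--------
step 9: --------
--------
--------
---**---
---**>--
----**--
--------
--------
--------
step 10: --------
--------
--------
---**^--
---**---
----**--
--------
--------
--------
step 11: --------
--------
--------
---***>-
---**---
----**--
--------
--------
--------
step 12: --------
--------
--------
---****-
---**-v-
----**--
--------
--------
--------
step 13: --------
--------
--------
---****-
---**<*-
----**--
--------
--------
--------
step 14: --------
--------
--------
---**^*-
---****-
----**--
--------
--------
--------
step 15: --------
--------
--------
---*<-*-
---****-
----**--
--------
--------
--------
step 16: --------
--------
--------
---*--*-
---*v**-
----**--
--------
--------
--------
step 17: --------
--------
--------
---*--*-
---*->*-
----**--
--------
--------
--------
step 18: --------
--------
--------
---*-^*-
---*--*-
----**--
--------
--------
--------
step 19: --------
--------
--------
---*-*>-
---*--*-
----**--
--------
--------
--------
step 20: --------
--------
------^-
---*-*--
---*--*-
----**--
--------
--------
--------
step 21: --------
--------
------*>
---*-*--
---*--*-
----**--
--------
--------
--------
step 22: --------
--------
------**
---*-*-v
---*--*-
----**--
--------
--------
--------
step 23: --------
--------
------**
---*-*<*
---*--*-
----**--
--------
--------
--------
step 24: --------
--------
------^*
---*-***
---*--*-
----**--
--------
--------
--------
step 25: --------
--------
-----<-*
---*-***
---*--*-
----**--
--------
--------
--------
step 26: --------
-----^--
-----*-*
---*-***
---*--*-
----**--
--------
--------
--------
step 27: --------
-----*>-
-----*-*
---*-***
---*--*-
----**--
--------
--------
--------
step 28: --------
-----**-
-----*v*
---*-***
---*--*-
----**--
--------
--------
--------
step 29: --------
-----**-
-----<**
---*-***
---*--*-
----**--
--------
--------
--------
step 30: --------
-----**-
------**
---*-v**
---*--*-
----**--
--------
--------
--------
step 31: --------
-----**-
------**
---*-->*
---*--*-
----**--
--------
--------
--------
step 32: --------
-----**-
------^*
---*---*
---*--*-
----**--
--------
--------
--------
step 33: --------
-----**-
-----<-*
---*---*
---*--*-
----**--
--------
--------
--------
step 34: --------
-----^*-
-----*-*
---*---*
---*--*-
----**--
--------
--------
--------
step 35: --------
----<-*-
-----*-*
---*---*
---*--*-
----**--
--------
--------
--------
step 36: ----^---
----*-*-
-----*-*
---*---*
---*--*-
----**--
--------
--------
--------
step 37: ----*>--
----*-*-
-----*-*
---*---*
---*--*-
----**--
--------
--------
--------
step 38: ----**--
----*v*-
-----*-*
---*---*
---*--*-
----**--
--------
--------
--------
step 39: ----**--
----<**-
-----*-*
---*---*
---*--*-
----**--
--------
--------
--------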